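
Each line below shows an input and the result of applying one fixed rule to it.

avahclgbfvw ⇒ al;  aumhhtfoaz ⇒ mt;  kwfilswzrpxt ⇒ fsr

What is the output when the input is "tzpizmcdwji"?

pm

Each output is the input with this applied: delete the last 3 characters, then keep one character in every 3, starting at position 3 (positions 3rd, 6th, 9th, ...).
Applying that to "tzpizmcdwji" gives "pm".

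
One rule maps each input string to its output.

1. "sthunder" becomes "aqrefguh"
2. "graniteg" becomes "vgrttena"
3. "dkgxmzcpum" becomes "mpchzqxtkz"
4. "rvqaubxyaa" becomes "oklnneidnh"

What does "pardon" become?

The rule is to swap the front and back halves of the string, then shift every letter 13 places forward in the alphabet (wrapping around) — i.e. ROT13.
On "pardon" that produces "qbacne".
(Check on "graniteg": → "iteggran" → "vgrttena" ✓)

qbacne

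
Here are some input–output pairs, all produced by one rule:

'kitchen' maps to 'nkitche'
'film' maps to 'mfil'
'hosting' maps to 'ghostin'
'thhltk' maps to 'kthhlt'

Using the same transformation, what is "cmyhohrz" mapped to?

Each output is the input with this applied: move the last character to the front.
So "cmyhohrz" becomes "zcmyhohr".

zcmyhohr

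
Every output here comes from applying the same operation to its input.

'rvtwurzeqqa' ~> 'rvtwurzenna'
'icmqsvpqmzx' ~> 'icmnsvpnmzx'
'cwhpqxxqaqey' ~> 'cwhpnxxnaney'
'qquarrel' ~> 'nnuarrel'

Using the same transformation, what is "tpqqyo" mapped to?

Looking at the pairs, the operation is to replace every "q" with "n".
For "tpqqyo" the result is "tpnnyo".

tpnnyo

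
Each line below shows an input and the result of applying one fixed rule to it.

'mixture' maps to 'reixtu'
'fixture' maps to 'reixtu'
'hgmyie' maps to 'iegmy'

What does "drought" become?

htroug

What's happening: delete the first character, then move the last 2 characters to the front (rotate right by 2).
On "drought": the first step gives "rought", and the second then gives "htroug".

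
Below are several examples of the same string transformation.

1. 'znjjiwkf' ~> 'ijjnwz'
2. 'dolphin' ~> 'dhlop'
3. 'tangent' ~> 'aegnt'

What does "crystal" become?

In each case the input is transformed by: delete the last 2 characters, then sort the characters into alphabetical order.
For "crystal", step one produces "cryst"; step two turns that into "crsty".
(Check on "znjjiwkf": → "znjjiw" → "ijjnwz" ✓)

crsty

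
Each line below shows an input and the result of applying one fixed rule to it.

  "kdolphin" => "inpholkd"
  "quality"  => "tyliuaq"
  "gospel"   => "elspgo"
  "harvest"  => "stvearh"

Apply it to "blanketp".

Rule — reverse the string, then swap each adjacent pair of characters (1↔2, 3↔4, ...).
For "blanketp", step one produces "pteknalb"; step two turns that into "tpkeanbl".

tpkeanbl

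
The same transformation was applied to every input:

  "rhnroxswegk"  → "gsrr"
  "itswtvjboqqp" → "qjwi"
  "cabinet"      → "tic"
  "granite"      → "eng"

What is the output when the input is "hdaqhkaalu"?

What's happening: keep one character in every 3, starting at position 1 (positions 1st, 4th, 7th, ...), then reverse the string.
Starting from "hdaqhkaalu": after the first operation, "hqau"; after the second, "uaqh".

uaqh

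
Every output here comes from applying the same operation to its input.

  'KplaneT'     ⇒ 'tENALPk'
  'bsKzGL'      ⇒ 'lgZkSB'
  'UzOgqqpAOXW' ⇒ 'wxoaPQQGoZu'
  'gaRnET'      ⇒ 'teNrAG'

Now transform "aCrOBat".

The transformation: flip the case of every letter, then reverse the string.
Doing the same to "aCrOBat": "TAboRcA".
(Check on "gaRnET": → "GArNet" → "teNrAG" ✓)

TAboRcA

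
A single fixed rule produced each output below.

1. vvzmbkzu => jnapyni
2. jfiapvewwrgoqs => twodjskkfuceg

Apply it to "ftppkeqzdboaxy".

In each case the input is transformed by: delete the first character, then shift every letter 12 places backward in the alphabet (wrapping around).
Applying that to "ftppkeqzdboaxy" gives "hddysenrpcolm".

hddysenrpcolm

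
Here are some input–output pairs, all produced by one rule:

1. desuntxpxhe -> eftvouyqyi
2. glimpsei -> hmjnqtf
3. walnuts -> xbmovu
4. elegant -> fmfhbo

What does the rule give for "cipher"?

Rule — delete the last character, then shift every letter 1 place forward in the alphabet (wrapping around).
Doing the same to "cipher": "djqif".
(Check on "walnuts": → "walnut" → "xbmovu" ✓)

djqif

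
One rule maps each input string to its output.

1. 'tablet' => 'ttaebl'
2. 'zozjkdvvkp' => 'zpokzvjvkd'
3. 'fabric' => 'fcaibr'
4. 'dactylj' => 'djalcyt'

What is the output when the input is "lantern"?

lnarnet

Looking at the pairs, the operation is to take characters alternately from the front and the back (1st, last, 2nd, 2nd-last, ...).
So "lantern" becomes "lnarnet".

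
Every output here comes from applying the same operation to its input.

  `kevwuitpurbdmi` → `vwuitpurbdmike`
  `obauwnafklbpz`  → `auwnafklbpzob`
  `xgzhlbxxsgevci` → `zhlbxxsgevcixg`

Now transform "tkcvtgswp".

cvtgswptk

The transformation: move the first 2 characters to the end (rotate left by 2).
So "tkcvtgswp" becomes "cvtgswptk".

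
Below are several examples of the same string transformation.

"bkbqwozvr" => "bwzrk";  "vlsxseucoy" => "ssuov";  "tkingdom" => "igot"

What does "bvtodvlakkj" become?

tdlkjv

What's happening: move the first 2 characters to the end (rotate left by 2), then keep every other character starting from the first (positions 1st, 3rd, 5th, ...).
Applying that to "bvtodvlakkj" gives "tdlkjv".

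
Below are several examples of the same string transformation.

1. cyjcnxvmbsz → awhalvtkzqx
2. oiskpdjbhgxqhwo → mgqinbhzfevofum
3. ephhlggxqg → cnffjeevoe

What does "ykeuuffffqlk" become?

wicssddddoji

In each case the input is transformed by: shift every letter 2 places backward in the alphabet (wrapping around).
On "ykeuuffffqlk" that produces "wicssddddoji".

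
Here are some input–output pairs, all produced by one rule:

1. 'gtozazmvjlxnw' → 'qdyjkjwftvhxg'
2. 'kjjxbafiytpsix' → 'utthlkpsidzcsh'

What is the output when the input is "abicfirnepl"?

In each case the input is transformed by: shift every letter 10 places forward in the alphabet (wrapping around).
Doing the same to "abicfirnepl": "klsmpsbxozv".

klsmpsbxozv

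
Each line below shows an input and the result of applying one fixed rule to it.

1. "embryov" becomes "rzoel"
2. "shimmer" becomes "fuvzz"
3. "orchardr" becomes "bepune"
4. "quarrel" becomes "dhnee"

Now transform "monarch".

zbane

What's happening: shift every letter 13 places forward in the alphabet (wrapping around) — i.e. ROT13, then delete the last 2 characters.
On "monarch": the first step gives "zbanepu", and the second then gives "zbane".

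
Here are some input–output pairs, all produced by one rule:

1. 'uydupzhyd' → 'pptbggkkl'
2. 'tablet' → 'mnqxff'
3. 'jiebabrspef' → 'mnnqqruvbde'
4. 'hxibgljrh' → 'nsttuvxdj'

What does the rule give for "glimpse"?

Each output is the input with this applied: sort the characters into alphabetical order, then shift every letter 12 places forward in the alphabet (wrapping around).
"glimpse" → "egilmps" → "qsuxybe".

qsuxybe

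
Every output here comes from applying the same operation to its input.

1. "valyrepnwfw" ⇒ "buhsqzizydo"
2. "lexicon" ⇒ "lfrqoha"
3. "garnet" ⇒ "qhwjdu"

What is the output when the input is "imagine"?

The rule is to move the first 3 characters to the end (rotate left by 3), then shift every letter 3 places forward in the alphabet (wrapping around).
Working it through for "imagine": intermediate "gineima", final "jlqhlpd".

jlqhlpd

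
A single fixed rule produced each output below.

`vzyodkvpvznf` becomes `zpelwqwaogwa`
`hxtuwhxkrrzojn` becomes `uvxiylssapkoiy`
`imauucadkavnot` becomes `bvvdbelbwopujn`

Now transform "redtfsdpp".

Looking at the pairs, the operation is to shift every letter 1 place forward in the alphabet (wrapping around), then move the first 2 characters to the end (rotate left by 2).
For "redtfsdpp", step one produces "sfeugteqq"; step two turns that into "eugteqqsf".

eugteqqsf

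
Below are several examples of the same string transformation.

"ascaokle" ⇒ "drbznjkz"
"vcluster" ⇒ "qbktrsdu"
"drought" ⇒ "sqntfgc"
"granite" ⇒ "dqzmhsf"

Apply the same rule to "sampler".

qzlokdr

Rule — shift every letter 1 place backward in the alphabet (wrapping around), then swap the first and last characters.
"sampler" → "rzlokdq" → "qzlokdr".
(Check on "drought": → "cqntfgs" → "sqntfgc" ✓)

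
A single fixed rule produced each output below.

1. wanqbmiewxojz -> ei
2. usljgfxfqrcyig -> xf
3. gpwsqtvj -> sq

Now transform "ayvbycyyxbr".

yc

What's happening: take characters alternately from the front and the back (1st, last, 2nd, 2nd-last, ...), then keep only the last 2 characters.
Applying both steps to "ayvbycyyxbr": "arybvxbyyyc", then "yc".
(Check on "gpwsqtvj": → "gjpvwtsq" → "sq" ✓)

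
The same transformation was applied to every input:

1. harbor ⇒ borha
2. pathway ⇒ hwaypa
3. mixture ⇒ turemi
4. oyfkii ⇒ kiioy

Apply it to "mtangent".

In each case the input is transformed by: move the first 3 characters to the end (rotate left by 3), then delete the last character.
For "mtangent", step one produces "ngentmta"; step two turns that into "ngentmt".
(Check on "mixture": → "turemix" → "turemi" ✓)

ngentmt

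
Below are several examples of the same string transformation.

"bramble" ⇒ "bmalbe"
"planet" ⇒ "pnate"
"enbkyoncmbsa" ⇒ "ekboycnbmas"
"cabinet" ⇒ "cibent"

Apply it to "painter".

The rule is to swap each adjacent pair of characters (1↔2, 3↔4, ...), then delete the first character.
So "painter" becomes "pnietr".

pnietr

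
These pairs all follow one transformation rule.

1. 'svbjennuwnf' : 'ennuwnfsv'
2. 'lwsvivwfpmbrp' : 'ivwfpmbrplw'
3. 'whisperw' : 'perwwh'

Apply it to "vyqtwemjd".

The transformation: move the first 2 characters to the end (rotate left by 2), then delete the first 2 characters.
So "vyqtwemjd" becomes "wemjdvy".

wemjdvy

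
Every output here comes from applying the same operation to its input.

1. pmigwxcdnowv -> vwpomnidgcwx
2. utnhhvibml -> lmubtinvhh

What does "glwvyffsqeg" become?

gegqlswfvfy

What's happening: move the last character to the front, then take characters alternately from the front and the back (1st, last, 2nd, 2nd-last, ...).
Working it through for "glwvyffsqeg": intermediate "gglwvyffsqe", final "gegqlswfvfy".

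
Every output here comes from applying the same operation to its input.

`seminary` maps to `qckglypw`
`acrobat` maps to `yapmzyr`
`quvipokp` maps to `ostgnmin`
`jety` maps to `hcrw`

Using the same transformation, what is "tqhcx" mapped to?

The pattern: shift every letter 2 places backward in the alphabet (wrapping around).
So "tqhcx" becomes "rofav".

rofav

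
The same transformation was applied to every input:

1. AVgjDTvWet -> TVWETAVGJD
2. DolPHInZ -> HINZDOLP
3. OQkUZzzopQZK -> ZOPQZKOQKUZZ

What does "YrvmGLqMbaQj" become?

The pattern: swap the front and back halves of the string, then convert every letter to uppercase.
Applying both steps to "YrvmGLqMbaQj": "qMbaQjYrvmGL", then "QMBAQJYRVMGL".
(Check on "AVgjDTvWet": → "TvWetAVgjD" → "TVWETAVGJD" ✓)

QMBAQJYRVMGL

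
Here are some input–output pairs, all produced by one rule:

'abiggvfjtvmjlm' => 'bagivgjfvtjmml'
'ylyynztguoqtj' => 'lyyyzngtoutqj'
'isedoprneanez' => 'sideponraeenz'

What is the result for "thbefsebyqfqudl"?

htebsfbeqyqfdul

The pattern: swap each adjacent pair of characters (1↔2, 3↔4, ...).
On "thbefsebyqfqudl" that produces "htebsfbeqyqfdul".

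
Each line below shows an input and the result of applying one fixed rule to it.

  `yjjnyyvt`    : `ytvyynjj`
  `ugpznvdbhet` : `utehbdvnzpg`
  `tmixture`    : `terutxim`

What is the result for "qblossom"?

The transformation: reverse the string, then move the last character to the front.
Working it through for "qblossom": intermediate "mossolbq", final "qmossolb".

qmossolb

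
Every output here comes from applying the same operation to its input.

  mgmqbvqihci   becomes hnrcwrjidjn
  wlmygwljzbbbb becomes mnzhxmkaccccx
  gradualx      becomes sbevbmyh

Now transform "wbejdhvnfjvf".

cfkeiwogkwgx

The rule is to shift every letter 1 place forward in the alphabet (wrapping around), then move the first character to the end.
Applying both steps to "wbejdhvnfjvf": "xcfkeiwogkwg", then "cfkeiwogkwgx".
(Check on "mgmqbvqihci": → "nhnrcwrjidj" → "hnrcwrjidjn" ✓)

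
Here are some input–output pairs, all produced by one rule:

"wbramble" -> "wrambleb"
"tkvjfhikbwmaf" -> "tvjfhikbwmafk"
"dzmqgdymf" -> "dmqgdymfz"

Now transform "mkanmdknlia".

manmdknliak

The rule is to move the first character to the end, then swap the first and last characters.
On "mkanmdknlia": the first step gives "kanmdknliam", and the second then gives "manmdknliak".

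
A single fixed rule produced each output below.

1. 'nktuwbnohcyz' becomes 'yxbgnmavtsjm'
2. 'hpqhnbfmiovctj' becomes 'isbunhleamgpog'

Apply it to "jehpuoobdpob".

anocanntogdi

In each case the input is transformed by: reverse the string, then shift every letter 1 place backward in the alphabet (wrapping around).
"jehpuoobdpob" → "bopdboouphej" → "anocanntogdi".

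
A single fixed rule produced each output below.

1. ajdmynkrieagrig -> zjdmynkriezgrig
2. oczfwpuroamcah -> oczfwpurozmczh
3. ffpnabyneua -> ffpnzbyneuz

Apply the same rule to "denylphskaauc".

The transformation: replace every "a" with "z".
So "denylphskaauc" becomes "denylphskzzuc".

denylphskzzuc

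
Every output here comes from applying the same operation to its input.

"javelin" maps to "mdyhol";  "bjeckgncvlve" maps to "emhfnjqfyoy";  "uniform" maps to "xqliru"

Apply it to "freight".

iuhljk

The pattern: shift every letter 3 places forward in the alphabet (wrapping around), then delete the last character.
Applying both steps to "freight": "iuhljkw", then "iuhljk".
(Check on "javelin": → "mdyholq" → "mdyhol" ✓)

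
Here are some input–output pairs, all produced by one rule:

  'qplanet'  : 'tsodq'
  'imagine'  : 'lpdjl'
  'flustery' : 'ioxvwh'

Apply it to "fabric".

Rule — shift every letter 3 places forward in the alphabet (wrapping around), then delete the last 2 characters.
Working it through for "fabric": intermediate "ideulf", final "ideu".
(Check on "imagine": → "lpdjlqh" → "lpdjl" ✓)

ideu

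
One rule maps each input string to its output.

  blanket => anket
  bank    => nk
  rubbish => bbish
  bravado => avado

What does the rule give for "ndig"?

ig

The transformation: delete the first 2 characters.
So "ndig" becomes "ig".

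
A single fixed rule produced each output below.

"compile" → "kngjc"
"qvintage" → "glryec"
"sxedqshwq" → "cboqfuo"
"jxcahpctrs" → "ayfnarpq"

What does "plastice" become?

yqrgac

In each case the input is transformed by: shift every letter 2 places backward in the alphabet (wrapping around), then delete the first 2 characters.
Doing the same to "plastice": "yqrgac".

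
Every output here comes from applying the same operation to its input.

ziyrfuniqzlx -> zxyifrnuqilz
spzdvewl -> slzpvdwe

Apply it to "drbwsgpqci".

Rule — move the last character to the front, then swap each adjacent pair of characters (1↔2, 3↔4, ...).
Working it through for "drbwsgpqci": intermediate "idrbwsgpqc", final "dibrswpgcq".

dibrswpgcq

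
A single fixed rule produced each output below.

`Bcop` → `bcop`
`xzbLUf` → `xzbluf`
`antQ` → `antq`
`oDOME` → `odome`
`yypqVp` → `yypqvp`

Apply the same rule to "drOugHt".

drought

Each output is the input with this applied: convert every letter to lowercase.
On "drOugHt" that produces "drought".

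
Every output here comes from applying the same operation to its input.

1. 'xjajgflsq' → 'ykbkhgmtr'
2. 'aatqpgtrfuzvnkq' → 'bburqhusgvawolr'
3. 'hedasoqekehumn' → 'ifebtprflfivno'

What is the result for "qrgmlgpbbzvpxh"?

rshnmhqccawqyi

Looking at the pairs, the operation is to shift every letter 1 place forward in the alphabet (wrapping around).
Doing the same to "qrgmlgpbbzvpxh": "rshnmhqccawqyi".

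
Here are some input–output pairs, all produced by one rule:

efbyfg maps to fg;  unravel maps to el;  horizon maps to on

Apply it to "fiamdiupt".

In each case the input is transformed by: keep only the last 2 characters.
Applying that to "fiamdiupt" gives "pt".

pt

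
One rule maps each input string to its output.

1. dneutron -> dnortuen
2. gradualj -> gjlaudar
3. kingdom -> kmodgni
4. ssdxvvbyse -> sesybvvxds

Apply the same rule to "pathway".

pyawhta

Rule — reverse the string, then move the last character to the front.
On "pathway": the first step gives "yawhtap", and the second then gives "pyawhta".
(Check on "dneutron": → "nortuend" → "dnortuen" ✓)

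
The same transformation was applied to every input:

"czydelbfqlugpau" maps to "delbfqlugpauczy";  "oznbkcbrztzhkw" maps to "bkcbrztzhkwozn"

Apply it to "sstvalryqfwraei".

The pattern: move the first 3 characters to the end (rotate left by 3).
On "sstvalryqfwraei" that produces "valryqfwraeisst".

valryqfwraeisst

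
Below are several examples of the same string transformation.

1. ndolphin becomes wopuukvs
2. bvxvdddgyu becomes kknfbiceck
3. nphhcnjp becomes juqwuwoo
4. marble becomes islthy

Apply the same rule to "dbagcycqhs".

fjxozkihnj

The rule is to shift every letter 7 places forward in the alphabet (wrapping around), then swap the front and back halves of the string.
Applying both steps to "dbagcycqhs": "kihnjfjxoz", then "fjxozkihnj".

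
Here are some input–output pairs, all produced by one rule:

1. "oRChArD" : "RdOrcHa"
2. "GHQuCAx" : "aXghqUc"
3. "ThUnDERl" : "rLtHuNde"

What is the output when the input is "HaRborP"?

The transformation: flip the case of every letter, then move the last 2 characters to the front (rotate right by 2).
"HaRborP" → "hArBORp" → "RphArBO".
(Check on "oRChArD": → "OrcHaRd" → "RdOrcHa" ✓)

RphArBO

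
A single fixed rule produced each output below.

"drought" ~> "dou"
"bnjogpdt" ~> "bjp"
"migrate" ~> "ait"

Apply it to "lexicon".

clx

Rule — sort the characters into alphabetical order, then keep one character in every 3, starting at position 1 (positions 1st, 4th, 7th, ...).
"lexicon" → "clx".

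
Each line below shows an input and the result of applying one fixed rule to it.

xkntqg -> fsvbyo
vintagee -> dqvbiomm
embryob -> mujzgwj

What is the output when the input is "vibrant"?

In each case the input is transformed by: shift every letter 8 places forward in the alphabet (wrapping around).
"vibrant" → "dqjzivb".

dqjzivb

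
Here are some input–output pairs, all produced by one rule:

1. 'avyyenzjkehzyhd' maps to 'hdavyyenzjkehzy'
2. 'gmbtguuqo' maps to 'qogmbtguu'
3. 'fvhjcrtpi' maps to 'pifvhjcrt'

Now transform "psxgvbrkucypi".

In each case the input is transformed by: move the last 2 characters to the front (rotate right by 2).
On "psxgvbrkucypi" that produces "pipsxgvbrkucy".

pipsxgvbrkucy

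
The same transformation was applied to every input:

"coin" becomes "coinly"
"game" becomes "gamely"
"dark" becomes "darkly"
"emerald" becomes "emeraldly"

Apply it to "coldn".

The rule is to append "ly".
"coldn" → "coldnly".

coldnly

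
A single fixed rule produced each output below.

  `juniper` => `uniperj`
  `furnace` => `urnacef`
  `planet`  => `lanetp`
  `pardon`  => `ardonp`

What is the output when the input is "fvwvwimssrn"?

vwvwimssrnf

The pattern: move the first character to the end.
On "fvwvwimssrn" that produces "vwvwimssrnf".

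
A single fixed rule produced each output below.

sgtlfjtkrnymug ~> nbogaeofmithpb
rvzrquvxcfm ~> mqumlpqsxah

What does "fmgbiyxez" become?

ahbwdtszu

Rule — shift every letter 5 places backward in the alphabet (wrapping around).
Doing the same to "fmgbiyxez": "ahbwdtszu".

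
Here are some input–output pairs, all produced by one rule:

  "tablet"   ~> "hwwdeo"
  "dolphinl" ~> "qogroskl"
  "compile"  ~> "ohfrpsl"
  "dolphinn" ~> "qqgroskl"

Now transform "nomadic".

lfqrpdg

The pattern: shift every letter 3 places forward in the alphabet (wrapping around), then move the last 2 characters to the front (rotate right by 2).
Working it through for "nomadic": intermediate "qrpdglf", final "lfqrpdg".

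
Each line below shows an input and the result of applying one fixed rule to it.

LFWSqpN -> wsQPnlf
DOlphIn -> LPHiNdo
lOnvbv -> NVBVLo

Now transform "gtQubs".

Rule — flip the case of every letter, then move the first 2 characters to the end (rotate left by 2).
"gtQubs" → "qUBSGT".
(Check on "DOlphIn": → "doLPHiN" → "LPHiNdo" ✓)

qUBSGT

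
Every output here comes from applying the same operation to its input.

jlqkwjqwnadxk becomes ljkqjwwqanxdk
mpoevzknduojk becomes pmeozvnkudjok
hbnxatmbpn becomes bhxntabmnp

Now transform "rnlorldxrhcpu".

nrollrxdhrpcu

Rule — swap each adjacent pair of characters (1↔2, 3↔4, ...).
Applying that to "rnlorldxrhcpu" gives "nrollrxdhrpcu".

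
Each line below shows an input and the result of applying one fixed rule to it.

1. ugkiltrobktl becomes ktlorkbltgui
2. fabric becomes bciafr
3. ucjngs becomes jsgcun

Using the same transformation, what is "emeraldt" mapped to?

Rule — swap each adjacent pair of characters (1↔2, 3↔4, ...), then move the first 3 characters to the end (rotate left by 3).
On "emeraldt": the first step gives "merelatd", and the second then gives "elatdmer".

elatdmer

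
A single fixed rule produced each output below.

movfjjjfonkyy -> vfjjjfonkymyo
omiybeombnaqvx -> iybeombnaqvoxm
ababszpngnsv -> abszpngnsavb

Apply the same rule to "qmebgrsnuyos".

The transformation: swap the first and last characters, then move the first 2 characters to the end (rotate left by 2).
On "qmebgrsnuyos": the first step gives "smebgrsnuyoq", and the second then gives "ebgrsnuyoqsm".

ebgrsnuyoqsm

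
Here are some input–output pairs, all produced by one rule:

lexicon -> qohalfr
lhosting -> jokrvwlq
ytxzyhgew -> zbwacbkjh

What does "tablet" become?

What's happening: move the last character to the front, then shift every letter 3 places forward in the alphabet (wrapping around).
Working it through for "tablet": intermediate "ttable", final "wwdeoh".
(Check on "lhosting": → "glhostin" → "jokrvwlq" ✓)

wwdeoh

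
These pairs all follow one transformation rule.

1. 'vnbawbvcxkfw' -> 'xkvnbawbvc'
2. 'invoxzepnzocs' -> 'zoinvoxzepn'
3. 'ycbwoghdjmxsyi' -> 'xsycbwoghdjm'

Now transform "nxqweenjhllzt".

llnxqweenjh

The pattern: delete the last 2 characters, then move the last 2 characters to the front (rotate right by 2).
Applying both steps to "nxqweenjhllzt": "nxqweenjhll", then "llnxqweenjh".
(Check on "ycbwoghdjmxsyi": → "ycbwoghdjmxs" → "xsycbwoghdjm" ✓)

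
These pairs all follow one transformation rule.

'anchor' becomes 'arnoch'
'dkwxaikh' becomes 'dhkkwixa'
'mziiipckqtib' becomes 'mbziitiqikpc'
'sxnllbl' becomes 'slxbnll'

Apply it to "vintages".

The transformation: take characters alternately from the front and the back (1st, last, 2nd, 2nd-last, ...).
Applying that to "vintages" gives "vsiengta".

vsiengta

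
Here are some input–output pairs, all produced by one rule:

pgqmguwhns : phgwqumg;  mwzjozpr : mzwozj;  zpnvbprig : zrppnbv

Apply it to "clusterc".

What's happening: delete the last 2 characters, then take characters alternately from the front and the back (1st, last, 2nd, 2nd-last, ...).
On "clusterc": the first step gives "cluste", and the second then gives "celtus".

celtus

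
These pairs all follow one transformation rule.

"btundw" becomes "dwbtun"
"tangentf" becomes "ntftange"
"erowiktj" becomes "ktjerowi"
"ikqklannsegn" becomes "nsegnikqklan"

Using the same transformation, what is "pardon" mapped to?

Each output is the input with this applied: swap the front and back halves of the string, then move the first character to the end.
On "pardon": the first step gives "donpar", and the second then gives "onpard".

onpard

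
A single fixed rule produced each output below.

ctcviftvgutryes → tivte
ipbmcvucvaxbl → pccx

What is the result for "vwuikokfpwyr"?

The transformation: keep one character in every 3, starting at position 2 (positions 2nd, 5th, 8th, ...).
For "vwuikokfpwyr" the result is "wkfy".

wkfy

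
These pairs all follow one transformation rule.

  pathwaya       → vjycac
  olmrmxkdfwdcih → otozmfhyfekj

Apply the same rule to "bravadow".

cxcfqy

The transformation: delete the first 2 characters, then shift every letter 2 places forward in the alphabet (wrapping around).
"bravadow" → "avadow" → "cxcfqy".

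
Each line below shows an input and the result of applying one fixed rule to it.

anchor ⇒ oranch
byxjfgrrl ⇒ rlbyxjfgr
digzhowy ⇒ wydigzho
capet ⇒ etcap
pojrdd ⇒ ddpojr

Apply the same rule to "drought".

Rule — move the last 2 characters to the front (rotate right by 2).
On "drought" that produces "htdroug".

htdroug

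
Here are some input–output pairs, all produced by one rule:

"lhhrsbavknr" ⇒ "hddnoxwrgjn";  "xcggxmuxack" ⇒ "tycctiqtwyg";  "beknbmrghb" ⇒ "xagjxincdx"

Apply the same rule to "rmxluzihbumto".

nithqvedxqipk

In each case the input is transformed by: shift every letter 4 places backward in the alphabet (wrapping around).
So "rmxluzihbumto" becomes "nithqvedxqipk".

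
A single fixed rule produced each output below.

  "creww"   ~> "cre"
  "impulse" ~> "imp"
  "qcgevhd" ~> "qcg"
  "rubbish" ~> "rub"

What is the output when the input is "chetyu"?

che

Looking at the pairs, the operation is to keep only the first 3 characters.
So "chetyu" becomes "che".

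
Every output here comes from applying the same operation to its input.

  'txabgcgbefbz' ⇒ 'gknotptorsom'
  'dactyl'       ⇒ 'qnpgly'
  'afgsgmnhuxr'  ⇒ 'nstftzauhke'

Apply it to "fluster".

In each case the input is transformed by: shift every letter 13 places forward in the alphabet (wrapping around) — i.e. ROT13.
For "fluster" the result is "syhfgre".

syhfgre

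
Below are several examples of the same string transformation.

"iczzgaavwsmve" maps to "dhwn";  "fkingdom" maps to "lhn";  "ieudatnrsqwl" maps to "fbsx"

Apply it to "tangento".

In each case the input is transformed by: shift every letter 1 place forward in the alphabet (wrapping around), then keep one character in every 3, starting at position 2 (positions 2nd, 5th, 8th, ...).
For "tangento" the result is "bfp".

bfp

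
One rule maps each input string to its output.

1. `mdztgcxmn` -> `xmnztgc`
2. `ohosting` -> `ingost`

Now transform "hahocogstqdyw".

Each output is the input with this applied: delete the first 2 characters, then move the last 3 characters to the front (rotate right by 3).
On "hahocogstqdyw": the first step gives "hocogstqdyw", and the second then gives "dywhocogstq".

dywhocogstq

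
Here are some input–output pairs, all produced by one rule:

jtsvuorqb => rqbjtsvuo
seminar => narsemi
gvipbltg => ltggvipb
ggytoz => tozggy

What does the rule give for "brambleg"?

legbramb

The pattern: move the last 3 characters to the front (rotate right by 3).
Doing the same to "brambleg": "legbramb".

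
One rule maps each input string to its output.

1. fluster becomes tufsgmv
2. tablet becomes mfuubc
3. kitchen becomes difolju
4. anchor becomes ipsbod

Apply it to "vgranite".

bojufwhs

Each output is the input with this applied: move the first 3 characters to the end (rotate left by 3), then shift every letter 1 place forward in the alphabet (wrapping around).
Working it through for "vgranite": intermediate "anitevgr", final "bojufwhs".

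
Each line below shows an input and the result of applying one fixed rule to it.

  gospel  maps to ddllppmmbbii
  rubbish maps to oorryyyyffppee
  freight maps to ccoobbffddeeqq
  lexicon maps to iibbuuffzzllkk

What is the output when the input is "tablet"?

qqxxyyiibbqq

The rule is to shift every letter 3 places backward in the alphabet (wrapping around), then double every character.
For "tablet" the result is "qqxxyyiibbqq".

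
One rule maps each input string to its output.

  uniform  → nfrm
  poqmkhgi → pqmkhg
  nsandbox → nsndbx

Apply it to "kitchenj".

ktchnj

The pattern: remove every vowel.
For "kitchenj" the result is "ktchnj".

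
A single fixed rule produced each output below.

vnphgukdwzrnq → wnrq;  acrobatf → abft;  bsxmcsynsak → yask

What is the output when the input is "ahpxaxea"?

xaae

What's happening: swap each adjacent pair of characters (1↔2, 3↔4, ...), then keep only the last 4 characters.
For "ahpxaxea", step one produces "haxpxaae"; step two turns that into "xaae".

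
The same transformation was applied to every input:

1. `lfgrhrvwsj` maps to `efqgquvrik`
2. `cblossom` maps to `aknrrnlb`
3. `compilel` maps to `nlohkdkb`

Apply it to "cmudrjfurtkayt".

In each case the input is transformed by: shift every letter 1 place backward in the alphabet (wrapping around), then move the first character to the end.
"cmudrjfurtkayt" → "bltcqietqsjzxs" → "ltcqietqsjzxsb".
(Check on "cblossom": → "baknrrnl" → "aknrrnlb" ✓)

ltcqietqsjzxsb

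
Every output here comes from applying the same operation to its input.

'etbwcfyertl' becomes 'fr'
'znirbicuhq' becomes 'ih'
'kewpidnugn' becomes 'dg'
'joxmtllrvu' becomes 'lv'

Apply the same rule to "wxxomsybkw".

Each output is the input with this applied: delete the first 3 characters, then keep one character in every 3, starting at position 3 (positions 3rd, 6th, 9th, ...).
"wxxomsybkw" → "sk".
(Check on "joxmtllrvu": → "mtllrvu" → "lv" ✓)

sk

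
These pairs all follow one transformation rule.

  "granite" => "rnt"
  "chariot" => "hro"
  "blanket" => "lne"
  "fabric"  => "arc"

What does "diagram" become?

The transformation: keep every other character starting from the second (positions 2nd, 4th, 6th, ...).
On "diagram" that produces "iga".

iga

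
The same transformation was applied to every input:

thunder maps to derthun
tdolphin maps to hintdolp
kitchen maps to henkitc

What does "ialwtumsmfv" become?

In each case the input is transformed by: move the last 3 characters to the front (rotate right by 3).
So "ialwtumsmfv" becomes "mfvialwtums".

mfvialwtums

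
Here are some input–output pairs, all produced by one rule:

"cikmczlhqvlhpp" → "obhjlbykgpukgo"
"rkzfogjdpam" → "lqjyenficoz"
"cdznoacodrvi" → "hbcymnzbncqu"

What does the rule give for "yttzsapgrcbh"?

gxssyrzofqba

The rule is to move the last character to the front, then shift every letter 1 place backward in the alphabet (wrapping around).
So "yttzsapgrcbh" becomes "gxssyrzofqba".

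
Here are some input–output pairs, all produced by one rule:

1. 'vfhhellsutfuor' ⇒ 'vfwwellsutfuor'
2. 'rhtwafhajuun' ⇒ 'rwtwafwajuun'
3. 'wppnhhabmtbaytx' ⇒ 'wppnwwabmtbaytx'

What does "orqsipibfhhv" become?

orqsipibfwwv

What's happening: replace every "h" with "w".
Applying that to "orqsipibfhhv" gives "orqsipibfwwv".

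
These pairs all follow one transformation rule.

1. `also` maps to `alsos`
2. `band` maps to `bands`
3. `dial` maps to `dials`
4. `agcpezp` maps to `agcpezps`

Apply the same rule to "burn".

burns

What's happening: append "s".
So "burn" becomes "burns".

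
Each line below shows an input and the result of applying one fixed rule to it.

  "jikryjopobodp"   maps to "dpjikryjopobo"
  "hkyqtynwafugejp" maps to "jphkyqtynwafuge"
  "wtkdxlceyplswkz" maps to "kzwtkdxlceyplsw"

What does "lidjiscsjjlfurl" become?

The pattern: move the last 2 characters to the front (rotate right by 2).
On "lidjiscsjjlfurl" that produces "rllidjiscsjjlfu".

rllidjiscsjjlfu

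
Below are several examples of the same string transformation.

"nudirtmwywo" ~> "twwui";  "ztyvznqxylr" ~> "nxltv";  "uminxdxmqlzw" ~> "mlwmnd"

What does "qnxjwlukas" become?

lksnj

The transformation: keep every other character starting from the second (positions 2nd, 4th, 6th, ...), then move the last 3 characters to the front (rotate right by 3).
Working it through for "qnxjwlukas": intermediate "njlks", final "lksnj".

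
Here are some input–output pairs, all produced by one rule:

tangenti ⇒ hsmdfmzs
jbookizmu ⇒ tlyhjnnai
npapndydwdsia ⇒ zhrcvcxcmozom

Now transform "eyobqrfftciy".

xhbseeqpanxd

In each case the input is transformed by: reverse the string, then shift every letter 1 place backward in the alphabet (wrapping around).
"eyobqrfftciy" → "yictffrqboye" → "xhbseeqpanxd".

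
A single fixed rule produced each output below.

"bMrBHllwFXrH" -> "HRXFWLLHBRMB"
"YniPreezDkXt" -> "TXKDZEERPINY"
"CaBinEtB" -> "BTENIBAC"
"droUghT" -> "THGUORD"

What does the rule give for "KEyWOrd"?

DROWYEK

What's happening: reverse the string, then convert every letter to uppercase.
Working it through for "KEyWOrd": intermediate "drOWyEK", final "DROWYEK".
(Check on "droUghT": → "ThgUord" → "THGUORD" ✓)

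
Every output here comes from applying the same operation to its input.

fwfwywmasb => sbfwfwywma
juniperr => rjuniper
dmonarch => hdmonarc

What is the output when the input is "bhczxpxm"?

The rule is to move the first 3 characters to the end (rotate left by 3), then swap the front and back halves of the string.
Working it through for "bhczxpxm": intermediate "zxpxmbhc", final "mbhczxpx".
(Check on "fwfwywmasb": → "wywmasbfwf" → "sbfwfwywma" ✓)

mbhczxpx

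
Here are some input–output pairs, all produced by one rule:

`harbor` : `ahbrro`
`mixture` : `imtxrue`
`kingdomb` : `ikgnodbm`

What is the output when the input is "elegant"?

legenat

Each output is the input with this applied: swap each adjacent pair of characters (1↔2, 3↔4, ...).
On "elegant" that produces "legenat".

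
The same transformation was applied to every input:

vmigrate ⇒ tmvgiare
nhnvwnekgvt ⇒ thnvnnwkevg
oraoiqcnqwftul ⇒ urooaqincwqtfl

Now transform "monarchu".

In each case the input is transformed by: swap each adjacent pair of characters (1↔2, 3↔4, ...), then move the last character to the front.
Working it through for "monarchu": intermediate "omancruh", final "homancru".

homancru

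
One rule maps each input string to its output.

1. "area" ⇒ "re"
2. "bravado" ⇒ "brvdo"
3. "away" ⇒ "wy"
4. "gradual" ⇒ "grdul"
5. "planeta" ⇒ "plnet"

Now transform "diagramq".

digrmq

Rule — remove every "a".
Doing the same to "diagramq": "digrmq".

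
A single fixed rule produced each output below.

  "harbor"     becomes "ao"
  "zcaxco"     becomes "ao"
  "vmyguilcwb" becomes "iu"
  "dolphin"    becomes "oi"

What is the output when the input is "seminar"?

The transformation: swap each adjacent pair of characters (1↔2, 3↔4, ...), then keep only the vowels.
For "seminar", step one produces "esimanr"; step two turns that into "eia".

eia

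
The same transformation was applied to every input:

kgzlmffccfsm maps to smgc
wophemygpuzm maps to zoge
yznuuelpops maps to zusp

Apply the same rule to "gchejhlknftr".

What's happening: keep one character in every 3, starting at position 2 (positions 2nd, 5th, 8th, ...), then sort the characters into reverse alphabetical order.
For "gchejhlknftr", step one produces "cjkt"; step two turns that into "tkjc".

tkjc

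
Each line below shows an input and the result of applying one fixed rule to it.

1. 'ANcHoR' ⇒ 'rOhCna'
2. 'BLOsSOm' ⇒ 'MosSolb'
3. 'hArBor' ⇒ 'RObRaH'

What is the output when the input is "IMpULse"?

What's happening: flip the case of every letter, then reverse the string.
For "IMpULse" the result is "ESluPmi".
(Check on "ANcHoR": → "anChOr" → "rOhCna" ✓)

ESluPmi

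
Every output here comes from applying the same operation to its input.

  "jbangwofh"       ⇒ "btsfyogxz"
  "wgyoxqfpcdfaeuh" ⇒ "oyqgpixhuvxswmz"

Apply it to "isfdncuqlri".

akxvfumidja

What's happening: shift every letter 8 places backward in the alphabet (wrapping around).
On "isfdncuqlri" that produces "akxvfumidja".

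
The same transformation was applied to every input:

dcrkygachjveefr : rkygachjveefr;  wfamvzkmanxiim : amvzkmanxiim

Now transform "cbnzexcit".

Looking at the pairs, the operation is to delete the first 2 characters.
On "cbnzexcit" that produces "nzexcit".

nzexcit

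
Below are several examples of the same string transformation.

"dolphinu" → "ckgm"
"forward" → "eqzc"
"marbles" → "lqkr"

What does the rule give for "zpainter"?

yzmd

Each output is the input with this applied: keep every other character starting from the first (positions 1st, 3rd, 5th, ...), then shift every letter 1 place backward in the alphabet (wrapping around).
Doing the same to "zpainter": "yzmd".
(Check on "dolphinu": → "dlhn" → "ckgm" ✓)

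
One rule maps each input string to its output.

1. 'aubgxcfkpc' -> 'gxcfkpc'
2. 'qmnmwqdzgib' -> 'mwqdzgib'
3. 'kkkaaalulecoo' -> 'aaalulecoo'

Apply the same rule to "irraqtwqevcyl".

The rule is to delete the first 3 characters.
Applying that to "irraqtwqevcyl" gives "aqtwqevcyl".

aqtwqevcyl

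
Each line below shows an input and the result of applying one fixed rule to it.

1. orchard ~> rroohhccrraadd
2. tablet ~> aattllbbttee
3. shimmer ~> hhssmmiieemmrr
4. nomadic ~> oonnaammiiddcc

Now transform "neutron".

eennttuuoorrnn

The rule is to swap each adjacent pair of characters (1↔2, 3↔4, ...), then double every character.
Starting from "neutron": after the first operation, "entuorn"; after the second, "eennttuuoorrnn".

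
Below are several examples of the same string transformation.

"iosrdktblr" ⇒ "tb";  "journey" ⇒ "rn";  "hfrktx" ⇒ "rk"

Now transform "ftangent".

ge

In each case the input is transformed by: move the last 2 characters to the front (rotate right by 2), then keep only the last 2 characters.
For "ftangent", step one produces "ntftange"; step two turns that into "ge".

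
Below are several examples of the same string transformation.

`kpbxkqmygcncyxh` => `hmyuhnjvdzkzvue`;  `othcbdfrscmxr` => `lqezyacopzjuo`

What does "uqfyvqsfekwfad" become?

rncvsnpcbhtcxa

In each case the input is transformed by: shift every letter 3 places backward in the alphabet (wrapping around).
For "uqfyvqsfekwfad" the result is "rncvsnpcbhtcxa".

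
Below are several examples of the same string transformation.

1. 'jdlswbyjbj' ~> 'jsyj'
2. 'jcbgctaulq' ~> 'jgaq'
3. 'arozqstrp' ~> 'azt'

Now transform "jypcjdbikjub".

The transformation: keep one character in every 3, starting at position 1 (positions 1st, 4th, 7th, ...).
For "jypcjdbikjub" the result is "jcbj".

jcbj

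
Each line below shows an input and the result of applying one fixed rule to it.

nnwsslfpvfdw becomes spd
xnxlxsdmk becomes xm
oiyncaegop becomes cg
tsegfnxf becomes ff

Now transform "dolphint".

Rule — keep one character in every 3, starting at position 2 (positions 2nd, 5th, 8th, ...), then delete the first character.
For "dolphint", step one produces "oht"; step two turns that into "ht".

ht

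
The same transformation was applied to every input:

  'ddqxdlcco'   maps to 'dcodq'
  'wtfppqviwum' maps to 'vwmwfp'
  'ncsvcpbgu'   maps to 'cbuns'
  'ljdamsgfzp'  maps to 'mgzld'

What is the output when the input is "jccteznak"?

Looking at the pairs, the operation is to keep every other character starting from the first (positions 1st, 3rd, 5th, ...), then move the last 3 characters to the front (rotate right by 3).
"jccteznak" → "jcenk" → "enkjc".

enkjc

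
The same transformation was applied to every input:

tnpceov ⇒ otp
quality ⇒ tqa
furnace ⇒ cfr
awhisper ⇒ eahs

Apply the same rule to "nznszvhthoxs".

In each case the input is transformed by: move the last 3 characters to the front (rotate right by 3), then keep every other character starting from the second (positions 2nd, 4th, 6th, ...).
For "nznszvhthoxs" the result is "xnnzhh".
(Check on "furnace": → "acefurn" → "cfr" ✓)

xnnzhh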